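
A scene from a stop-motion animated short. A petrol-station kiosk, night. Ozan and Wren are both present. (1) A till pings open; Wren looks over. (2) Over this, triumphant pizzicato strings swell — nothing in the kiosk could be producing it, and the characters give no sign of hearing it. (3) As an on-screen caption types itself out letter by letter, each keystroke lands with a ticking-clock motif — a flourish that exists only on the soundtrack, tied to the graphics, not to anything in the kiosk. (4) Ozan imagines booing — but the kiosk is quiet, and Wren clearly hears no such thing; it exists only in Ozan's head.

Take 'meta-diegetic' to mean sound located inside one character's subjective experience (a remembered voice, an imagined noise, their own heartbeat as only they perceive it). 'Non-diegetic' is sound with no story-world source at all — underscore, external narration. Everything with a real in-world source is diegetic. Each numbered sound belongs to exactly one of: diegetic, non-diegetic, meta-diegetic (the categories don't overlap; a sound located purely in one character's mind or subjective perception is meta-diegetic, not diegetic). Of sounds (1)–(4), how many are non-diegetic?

(1) is diegetic: a till is a real object/event in the scene's world.
(2) is non-diegetic: nothing in the kiosk produces it and the characters don't hear it — pure soundtrack.
(3) the caption isn't part of the story world, so neither is the sound tied to it → non-diegetic.
(4) the sound is imagined by Ozan; nothing in the story world is producing it and Wren can't hear it → meta-diegetic.
So 2 of the 4 are non-diegetic: (2), (3).

2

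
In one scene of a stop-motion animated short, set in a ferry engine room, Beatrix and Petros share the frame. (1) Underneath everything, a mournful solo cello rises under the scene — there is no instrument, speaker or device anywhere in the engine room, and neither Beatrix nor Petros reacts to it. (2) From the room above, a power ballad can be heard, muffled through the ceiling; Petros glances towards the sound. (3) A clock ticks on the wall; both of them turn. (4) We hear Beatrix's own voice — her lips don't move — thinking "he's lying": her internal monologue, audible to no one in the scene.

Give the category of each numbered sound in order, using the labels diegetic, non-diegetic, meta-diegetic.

non-diegetic, diegetic, diegetic, meta-diegetic

(1) it has no source in the story world and no character can hear it — it's underscore → non-diegetic.
(2) is diegetic: off-screen diegetic: the source is out of frame but still in the story's space.
(3) is diegetic: the sound comes from a clock physically present in the location.
(4) internal monologue — inside Beatrix's mind, not spoken into the scene → meta-diegetic.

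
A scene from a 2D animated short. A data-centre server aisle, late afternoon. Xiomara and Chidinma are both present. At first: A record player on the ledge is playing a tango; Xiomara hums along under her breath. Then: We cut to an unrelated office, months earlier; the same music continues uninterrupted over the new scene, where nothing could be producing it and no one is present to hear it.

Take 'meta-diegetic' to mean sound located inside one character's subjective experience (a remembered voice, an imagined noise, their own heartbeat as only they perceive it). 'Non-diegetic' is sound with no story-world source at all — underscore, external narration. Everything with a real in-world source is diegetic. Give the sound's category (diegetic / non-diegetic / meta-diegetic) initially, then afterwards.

Initially: a record player is a real in-scene source and Xiomara reacts to it → diegetic.
Afterwards: there is no longer any in-world source and no one can hear it — it has become underscore → non-diegetic.

diegetic, non-diegetic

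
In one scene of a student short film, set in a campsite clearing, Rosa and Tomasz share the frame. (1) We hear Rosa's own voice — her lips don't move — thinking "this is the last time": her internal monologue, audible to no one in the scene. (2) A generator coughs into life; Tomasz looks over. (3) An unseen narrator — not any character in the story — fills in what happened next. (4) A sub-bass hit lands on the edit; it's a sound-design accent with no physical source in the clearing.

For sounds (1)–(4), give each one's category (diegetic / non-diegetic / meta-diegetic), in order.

(1) is meta-diegetic: internal monologue — inside Rosa's mind, not spoken into the scene.
(2) is diegetic: a generator is a real object/event in the scene's world.
(3) external voice-over — not a character, not heard by anyone in the scene → non-diegetic.
(4) nothing in the scene produces it; it's an accent added for the audience → non-diegetic.

meta-diegetic, diegetic, non-diegetic, non-diegetic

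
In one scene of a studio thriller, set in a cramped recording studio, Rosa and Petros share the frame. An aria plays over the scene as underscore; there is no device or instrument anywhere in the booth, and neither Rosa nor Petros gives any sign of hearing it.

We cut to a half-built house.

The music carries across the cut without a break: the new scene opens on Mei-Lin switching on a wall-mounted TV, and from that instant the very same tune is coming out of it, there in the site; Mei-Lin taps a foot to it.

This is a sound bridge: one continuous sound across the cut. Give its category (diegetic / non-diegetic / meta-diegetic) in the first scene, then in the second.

Scene one: there's no in-world source anywhere and no character hears it — underscore for the audience only → non-diegetic.
Scene two: once Mei-Lin turns on a wall-mounted TV, the music has a real source in the story world and Mei-Lin reacts to it → diegetic.

non-diegetic, diegetic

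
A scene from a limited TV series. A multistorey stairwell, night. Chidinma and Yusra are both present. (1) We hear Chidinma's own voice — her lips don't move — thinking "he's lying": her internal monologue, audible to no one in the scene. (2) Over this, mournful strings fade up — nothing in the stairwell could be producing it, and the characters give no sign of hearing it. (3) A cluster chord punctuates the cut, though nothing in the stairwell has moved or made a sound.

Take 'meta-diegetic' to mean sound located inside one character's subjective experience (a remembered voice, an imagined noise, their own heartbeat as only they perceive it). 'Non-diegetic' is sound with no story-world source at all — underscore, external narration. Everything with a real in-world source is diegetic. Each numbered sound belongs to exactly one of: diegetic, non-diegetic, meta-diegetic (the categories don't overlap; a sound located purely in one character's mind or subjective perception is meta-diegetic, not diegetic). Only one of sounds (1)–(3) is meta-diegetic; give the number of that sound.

(1) is meta-diegetic: Chidinma's thought-voice: a private mental sound no other character can hear.
(2) is non-diegetic: it has no source in the story world and no character can hear it — it's underscore.
Sound (3): an editorial stinger — it belongs to the cut, not the story world, so non-diegetic.
Only (1) is meta-diegetic.

1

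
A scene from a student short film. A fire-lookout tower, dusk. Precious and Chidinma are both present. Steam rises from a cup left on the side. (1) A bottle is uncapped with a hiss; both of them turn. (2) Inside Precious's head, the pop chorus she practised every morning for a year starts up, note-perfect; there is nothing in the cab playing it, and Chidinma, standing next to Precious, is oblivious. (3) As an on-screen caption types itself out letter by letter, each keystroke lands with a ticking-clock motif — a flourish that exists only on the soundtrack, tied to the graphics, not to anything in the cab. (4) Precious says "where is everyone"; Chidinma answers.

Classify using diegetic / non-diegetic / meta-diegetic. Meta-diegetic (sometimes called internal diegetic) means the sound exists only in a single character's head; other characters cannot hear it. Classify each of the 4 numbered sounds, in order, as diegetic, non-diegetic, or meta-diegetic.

(1) an in-world source (a bottle); characters could hear it → diegetic.
Sound (2): it lives in Precious's subjectivity, not in the cab, so meta-diegetic.
(3) is non-diegetic: the caption isn't part of the story world, so neither is the sound tied to it.
Sound (4): on-screen dialogue — Precious speaks and Chidinma is there to hear, so diegetic.

diegetic, meta-diegetic, non-diegetic, diegetic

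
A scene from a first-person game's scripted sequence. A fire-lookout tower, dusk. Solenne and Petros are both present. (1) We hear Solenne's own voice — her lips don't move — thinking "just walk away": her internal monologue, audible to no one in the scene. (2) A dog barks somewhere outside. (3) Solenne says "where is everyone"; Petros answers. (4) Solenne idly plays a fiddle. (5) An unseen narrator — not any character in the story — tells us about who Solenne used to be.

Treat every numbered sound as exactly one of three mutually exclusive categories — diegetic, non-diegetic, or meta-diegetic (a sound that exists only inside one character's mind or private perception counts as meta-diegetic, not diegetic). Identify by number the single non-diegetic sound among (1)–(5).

(1) internal monologue — inside Solenne's mind, not spoken into the scene → meta-diegetic.
(2) is diegetic: a dog is a real object/event in the scene's world.
(3) is diegetic: on-screen dialogue — Solenne speaks and Petros is there to hear.
(4) the instrument and the performer are both in the scene → diegetic.
(5) is non-diegetic: external voice-over — not a character, not heard by anyone in the scene.
Only (5) is non-diegetic.

5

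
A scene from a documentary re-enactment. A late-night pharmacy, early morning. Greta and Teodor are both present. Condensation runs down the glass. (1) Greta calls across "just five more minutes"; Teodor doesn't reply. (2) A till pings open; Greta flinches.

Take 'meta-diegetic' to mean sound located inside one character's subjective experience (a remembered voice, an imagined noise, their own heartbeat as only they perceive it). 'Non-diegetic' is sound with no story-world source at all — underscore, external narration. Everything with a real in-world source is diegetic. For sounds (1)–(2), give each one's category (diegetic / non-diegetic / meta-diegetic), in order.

diegetic, diegetic

(1) spoken by a character present in the story world → diegetic.
(2) a till is a real object/event in the scene's world → diegetic.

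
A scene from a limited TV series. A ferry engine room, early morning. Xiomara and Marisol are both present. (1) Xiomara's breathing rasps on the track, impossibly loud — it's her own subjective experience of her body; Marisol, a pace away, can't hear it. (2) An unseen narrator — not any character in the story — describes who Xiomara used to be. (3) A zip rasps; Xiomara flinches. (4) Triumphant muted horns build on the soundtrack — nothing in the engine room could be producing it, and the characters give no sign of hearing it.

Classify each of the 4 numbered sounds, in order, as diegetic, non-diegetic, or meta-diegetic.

(1) is meta-diegetic: point-of-audition from inside Xiomara's body; not a sound in the room.
(2) external voice-over — not a character, not heard by anyone in the scene → non-diegetic.
(3) an in-world source (a zip); characters could hear it → diegetic.
Sound (4): nothing in the engine room produces it and the characters don't hear it — pure soundtrack, so non-diegetic.

meta-diegetic, non-diegetic, diegetic, non-diegetic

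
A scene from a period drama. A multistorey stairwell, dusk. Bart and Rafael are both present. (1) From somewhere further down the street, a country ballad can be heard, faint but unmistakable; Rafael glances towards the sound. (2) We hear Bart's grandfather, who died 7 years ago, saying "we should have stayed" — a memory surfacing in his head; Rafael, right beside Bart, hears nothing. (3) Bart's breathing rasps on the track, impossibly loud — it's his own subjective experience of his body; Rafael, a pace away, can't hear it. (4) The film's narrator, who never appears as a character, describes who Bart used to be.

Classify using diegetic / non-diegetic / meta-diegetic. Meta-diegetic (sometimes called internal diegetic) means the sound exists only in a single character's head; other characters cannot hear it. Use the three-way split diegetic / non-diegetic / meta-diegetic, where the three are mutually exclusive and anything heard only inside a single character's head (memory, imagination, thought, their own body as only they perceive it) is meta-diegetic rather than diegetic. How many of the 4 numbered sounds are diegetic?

1

(1) is diegetic: the music has an off-screen but real-world source and a character hears it.
(2) is meta-diegetic: a remembered line, private to Bart — not present in the room, not audible to Rafael.
(3) it's Bart's internal bodily sensation rendered as sound; only Bart 'hears' it → meta-diegetic.
(4) the narrator exists outside the story world, addressing only the audience → non-diegetic.
So 1 of the 4 is diegetic: (1).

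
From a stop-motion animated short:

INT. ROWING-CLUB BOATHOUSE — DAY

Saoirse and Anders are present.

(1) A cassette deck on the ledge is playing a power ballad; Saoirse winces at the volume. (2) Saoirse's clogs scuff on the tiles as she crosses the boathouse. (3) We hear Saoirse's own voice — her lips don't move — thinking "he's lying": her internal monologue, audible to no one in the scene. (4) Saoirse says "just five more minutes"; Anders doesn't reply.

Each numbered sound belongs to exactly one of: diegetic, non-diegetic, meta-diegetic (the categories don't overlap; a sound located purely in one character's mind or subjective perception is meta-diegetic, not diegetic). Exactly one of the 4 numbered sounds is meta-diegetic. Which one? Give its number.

3

(1) is diegetic: a cassette deck is a physical source in the scene and Saoirse reacts to it.
(2) is diegetic: Saoirse's footsteps are produced in the story world.
Sound (3): Saoirse's thought-voice: a private mental sound no other character can hear, so meta-diegetic.
Sound (4): spoken by a character present in the story world, so diegetic.
Only (3) is meta-diegetic.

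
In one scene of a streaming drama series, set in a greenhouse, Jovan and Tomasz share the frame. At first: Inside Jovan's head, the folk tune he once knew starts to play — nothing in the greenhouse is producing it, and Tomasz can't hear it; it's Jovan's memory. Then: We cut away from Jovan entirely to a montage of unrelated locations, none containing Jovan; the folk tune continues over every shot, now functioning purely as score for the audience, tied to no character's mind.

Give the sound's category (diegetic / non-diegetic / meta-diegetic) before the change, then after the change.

meta-diegetic, non-diegetic

Before the change: the music lives inside Jovan's mind alone; Tomasz can't hear it → meta-diegetic.
After the change: once it plays over shots Jovan isn't in, detached from any character's subjectivity, it's conventional underscore → non-diegetic.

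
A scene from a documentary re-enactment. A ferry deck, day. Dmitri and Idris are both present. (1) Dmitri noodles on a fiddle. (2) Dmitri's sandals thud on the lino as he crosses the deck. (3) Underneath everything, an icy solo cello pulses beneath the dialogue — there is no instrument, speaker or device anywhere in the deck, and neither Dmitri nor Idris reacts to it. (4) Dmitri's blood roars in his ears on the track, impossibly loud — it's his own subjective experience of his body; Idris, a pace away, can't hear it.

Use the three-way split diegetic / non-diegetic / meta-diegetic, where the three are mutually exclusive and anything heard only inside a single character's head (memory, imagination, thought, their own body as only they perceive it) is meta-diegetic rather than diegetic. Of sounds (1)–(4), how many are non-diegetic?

1

(1) is diegetic: a character is playing a fiddle on screen.
(2) is diegetic: it's the physical sound of Dmitri moving in the space.
(3) is non-diegetic: nothing in the deck produces it and the characters don't hear it — pure soundtrack.
(4) it's Dmitri's internal bodily sensation rendered as sound; only Dmitri 'hears' it → meta-diegetic.
Non-diegetic: (3) — that's 1.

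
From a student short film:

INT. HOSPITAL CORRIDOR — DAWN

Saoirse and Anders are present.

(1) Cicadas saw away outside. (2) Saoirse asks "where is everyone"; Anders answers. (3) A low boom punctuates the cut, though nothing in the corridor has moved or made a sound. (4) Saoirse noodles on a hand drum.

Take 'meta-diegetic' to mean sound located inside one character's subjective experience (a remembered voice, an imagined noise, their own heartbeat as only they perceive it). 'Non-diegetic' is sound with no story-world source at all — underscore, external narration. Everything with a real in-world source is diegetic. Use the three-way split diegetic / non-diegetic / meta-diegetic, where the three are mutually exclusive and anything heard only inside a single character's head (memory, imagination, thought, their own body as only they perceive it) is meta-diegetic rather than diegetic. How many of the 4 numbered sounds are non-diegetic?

1

(1) it's the actual ambient sound of the location → diegetic.
(2) is diegetic: on-screen dialogue — Saoirse speaks and Anders is there to hear.
Sound (3): an editorial stinger — it belongs to the cut, not the story world, so non-diegetic.
(4) the instrument and the performer are both in the scene → diegetic.
Non-diegetic: (3) — that's 1.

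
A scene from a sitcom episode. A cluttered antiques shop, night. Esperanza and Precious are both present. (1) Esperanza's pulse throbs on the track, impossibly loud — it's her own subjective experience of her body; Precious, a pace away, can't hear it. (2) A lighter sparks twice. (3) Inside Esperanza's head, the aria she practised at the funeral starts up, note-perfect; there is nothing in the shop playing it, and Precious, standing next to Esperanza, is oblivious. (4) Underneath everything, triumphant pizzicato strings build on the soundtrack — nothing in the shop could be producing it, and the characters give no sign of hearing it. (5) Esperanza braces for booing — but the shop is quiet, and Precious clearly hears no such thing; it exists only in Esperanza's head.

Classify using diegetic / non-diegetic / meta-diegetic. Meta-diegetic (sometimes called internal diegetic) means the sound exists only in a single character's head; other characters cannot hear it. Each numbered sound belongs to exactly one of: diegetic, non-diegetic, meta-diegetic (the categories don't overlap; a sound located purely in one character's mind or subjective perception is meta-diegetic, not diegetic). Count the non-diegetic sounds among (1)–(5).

(1) is meta-diegetic: it's Esperanza's internal bodily sensation rendered as sound; only Esperanza 'hears' it.
(2) is diegetic: an in-world source (a lighter); characters could hear it.
Sound (3): remembered music, private to Esperanza — Precious is oblivious because it isn't in the room, so meta-diegetic.
Sound (4): score with no on-screen or off-screen source; it exists for the audience alone, so non-diegetic.
Sound (5): the sound is imagined by Esperanza; nothing in the story world is producing it and Precious can't hear it, so meta-diegetic.
Non-diegetic: (4) — that's 1.

1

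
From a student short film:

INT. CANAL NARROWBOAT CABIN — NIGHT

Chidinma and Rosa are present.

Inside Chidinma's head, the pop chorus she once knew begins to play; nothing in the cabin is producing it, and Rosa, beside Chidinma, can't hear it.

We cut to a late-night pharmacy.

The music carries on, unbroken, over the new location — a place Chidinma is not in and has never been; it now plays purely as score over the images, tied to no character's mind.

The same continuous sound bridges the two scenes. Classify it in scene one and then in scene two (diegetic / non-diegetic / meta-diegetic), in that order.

meta-diegetic, non-diegetic

Scene one: the music exists only inside Chidinma's mind; Rosa can't hear it → meta-diegetic.
Scene two: it's detached from Chidinma entirely and plays over unrelated images with no in-world source — conventional underscore → non-diegetic.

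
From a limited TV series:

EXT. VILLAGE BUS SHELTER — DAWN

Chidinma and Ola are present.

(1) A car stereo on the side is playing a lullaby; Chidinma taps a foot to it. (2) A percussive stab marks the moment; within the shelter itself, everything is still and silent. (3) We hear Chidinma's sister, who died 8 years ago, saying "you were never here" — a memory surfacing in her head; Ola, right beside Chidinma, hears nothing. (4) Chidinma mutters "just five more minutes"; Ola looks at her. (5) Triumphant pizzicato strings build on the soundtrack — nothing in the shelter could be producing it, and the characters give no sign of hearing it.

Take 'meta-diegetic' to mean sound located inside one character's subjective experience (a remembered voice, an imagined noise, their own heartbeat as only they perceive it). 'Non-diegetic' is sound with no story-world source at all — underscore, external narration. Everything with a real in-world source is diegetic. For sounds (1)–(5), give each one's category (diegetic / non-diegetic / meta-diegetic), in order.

diegetic, non-diegetic, meta-diegetic, diegetic, non-diegetic

(1) is diegetic: the music comes from an on-screen device that Chidinma responds to.
(2) is non-diegetic: an editorial stinger — it belongs to the cut, not the story world.
Sound (3): it's Chidinma's recollection rendered as sound; the other character can't hear it, so meta-diegetic.
(4) spoken by a character present in the story world → diegetic.
(5) it has no source in the story world and no character can hear it — it's underscore → non-diegetic.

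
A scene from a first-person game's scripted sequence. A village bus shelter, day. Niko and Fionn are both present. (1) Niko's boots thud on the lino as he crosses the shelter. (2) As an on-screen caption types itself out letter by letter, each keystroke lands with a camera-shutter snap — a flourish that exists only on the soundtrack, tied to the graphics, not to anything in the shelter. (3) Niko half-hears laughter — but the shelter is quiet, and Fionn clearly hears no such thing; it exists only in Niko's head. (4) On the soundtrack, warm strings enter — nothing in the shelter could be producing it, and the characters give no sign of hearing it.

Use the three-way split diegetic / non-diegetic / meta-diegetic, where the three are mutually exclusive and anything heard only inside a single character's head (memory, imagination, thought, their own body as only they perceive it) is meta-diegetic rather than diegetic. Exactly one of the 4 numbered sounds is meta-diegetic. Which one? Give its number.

(1) it's the physical sound of Niko moving in the space → diegetic.
(2) it accompanies on-screen graphics, not anything inside the story world → non-diegetic.
Sound (3): the sound is imagined by Niko; nothing in the story world is producing it and Fionn can't hear it, so meta-diegetic.
(4) score with no on-screen or off-screen source; it exists for the audience alone → non-diegetic.
Only (3) is meta-diegetic.

3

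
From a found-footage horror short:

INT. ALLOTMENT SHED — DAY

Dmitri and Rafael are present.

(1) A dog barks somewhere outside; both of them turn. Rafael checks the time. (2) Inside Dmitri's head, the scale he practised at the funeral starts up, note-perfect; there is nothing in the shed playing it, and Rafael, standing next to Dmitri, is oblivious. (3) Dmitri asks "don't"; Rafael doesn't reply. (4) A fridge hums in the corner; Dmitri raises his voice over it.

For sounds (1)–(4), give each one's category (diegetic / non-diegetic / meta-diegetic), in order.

(1) is diegetic: a dog is a real object/event in the scene's world.
(2) is meta-diegetic: remembered music, private to Dmitri — Rafael is oblivious because it isn't in the room.
(3) is diegetic: spoken by a character present in the story world.
(4) it's the actual ambient sound of the location → diegetic.

diegetic, meta-diegetic, diegetic, diegetic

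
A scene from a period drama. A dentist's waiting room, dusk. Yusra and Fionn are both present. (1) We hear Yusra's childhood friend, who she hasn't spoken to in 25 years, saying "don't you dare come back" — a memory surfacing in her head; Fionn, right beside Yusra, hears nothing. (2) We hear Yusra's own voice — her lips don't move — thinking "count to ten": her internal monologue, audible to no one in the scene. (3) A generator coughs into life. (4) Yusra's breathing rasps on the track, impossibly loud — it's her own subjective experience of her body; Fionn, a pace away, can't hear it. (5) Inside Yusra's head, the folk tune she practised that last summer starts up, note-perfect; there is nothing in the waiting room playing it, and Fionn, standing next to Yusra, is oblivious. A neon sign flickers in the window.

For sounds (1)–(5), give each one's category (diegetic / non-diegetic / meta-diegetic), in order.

meta-diegetic, meta-diegetic, diegetic, meta-diegetic, meta-diegetic

(1) is meta-diegetic: a remembered line, private to Yusra — not present in the room, not audible to Fionn.
(2) Yusra's thought-voice: a private mental sound no other character can hear → meta-diegetic.
(3) a generator is a real object/event in the scene's world → diegetic.
Sound (4): it's Yusra's internal bodily sensation rendered as sound; only Yusra 'hears' it, so meta-diegetic.
(5) is meta-diegetic: remembered music, private to Yusra — Fionn is oblivious because it isn't in the room.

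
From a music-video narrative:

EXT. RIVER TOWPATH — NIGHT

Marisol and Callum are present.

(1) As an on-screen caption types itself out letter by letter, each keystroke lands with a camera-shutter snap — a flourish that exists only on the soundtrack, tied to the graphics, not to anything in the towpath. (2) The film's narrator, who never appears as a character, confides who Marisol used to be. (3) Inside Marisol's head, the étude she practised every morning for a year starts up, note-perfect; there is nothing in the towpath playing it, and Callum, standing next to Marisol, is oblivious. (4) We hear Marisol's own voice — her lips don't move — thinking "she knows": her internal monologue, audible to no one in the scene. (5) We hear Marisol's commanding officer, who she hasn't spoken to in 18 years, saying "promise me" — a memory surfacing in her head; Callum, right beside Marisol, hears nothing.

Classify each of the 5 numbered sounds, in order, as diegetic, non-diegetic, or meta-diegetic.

(1) is non-diegetic: it accompanies on-screen graphics, not anything inside the story world.
(2) is non-diegetic: the narrator exists outside the story world, addressing only the audience.
Sound (3): the music is a memory playing inside Marisol's mind alone; no real-world source, Callum can't hear it, so meta-diegetic.
(4) is meta-diegetic: internal monologue — inside Marisol's mind, not spoken into the scene.
(5) is meta-diegetic: the voice is a memory playing only inside Marisol's mind; Callum can't hear it.

non-diegetic, non-diegetic, meta-diegetic, meta-diegetic, meta-diegetic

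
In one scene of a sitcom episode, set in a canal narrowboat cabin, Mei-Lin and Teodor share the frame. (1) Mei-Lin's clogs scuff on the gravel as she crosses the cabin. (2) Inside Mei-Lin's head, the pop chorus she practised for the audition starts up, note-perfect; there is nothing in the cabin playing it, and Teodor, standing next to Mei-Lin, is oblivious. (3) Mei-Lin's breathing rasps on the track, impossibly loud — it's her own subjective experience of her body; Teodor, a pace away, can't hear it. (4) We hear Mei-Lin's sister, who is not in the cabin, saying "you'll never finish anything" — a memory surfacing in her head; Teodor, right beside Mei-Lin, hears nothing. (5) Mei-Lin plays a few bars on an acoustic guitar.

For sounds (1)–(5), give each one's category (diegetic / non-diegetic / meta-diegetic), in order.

Sound (1): Mei-Lin's footsteps are produced in the story world, so diegetic.
Sound (2): remembered music, private to Mei-Lin — Teodor is oblivious because it isn't in the room, so meta-diegetic.
(3) a subjective body sound — Mei-Lin's private perception, inaudible to Teodor → meta-diegetic.
Sound (4): the voice is a memory playing only inside Mei-Lin's mind; Teodor can't hear it, so meta-diegetic.
(5) Mei-Lin is producing the music live, in the story world → diegetic.

diegetic, meta-diegetic, meta-diegetic, meta-diegetic, diegetic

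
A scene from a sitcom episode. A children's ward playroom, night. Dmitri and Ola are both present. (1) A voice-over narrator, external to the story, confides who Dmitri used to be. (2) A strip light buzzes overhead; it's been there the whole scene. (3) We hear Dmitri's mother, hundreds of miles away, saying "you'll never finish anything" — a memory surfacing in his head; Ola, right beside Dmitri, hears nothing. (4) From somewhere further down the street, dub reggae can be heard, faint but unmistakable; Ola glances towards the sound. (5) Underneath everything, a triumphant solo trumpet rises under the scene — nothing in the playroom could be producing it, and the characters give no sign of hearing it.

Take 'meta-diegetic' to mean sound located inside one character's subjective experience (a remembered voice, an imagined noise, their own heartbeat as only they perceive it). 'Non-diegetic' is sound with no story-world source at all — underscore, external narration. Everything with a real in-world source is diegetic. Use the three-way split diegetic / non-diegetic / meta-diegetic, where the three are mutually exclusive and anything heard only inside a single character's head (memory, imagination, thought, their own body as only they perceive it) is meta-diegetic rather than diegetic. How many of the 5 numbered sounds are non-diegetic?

2

Sound (1): the narrator exists outside the story world, addressing only the audience, so non-diegetic.
Sound (2): ambient/room sound belonging to the story's physical space, so diegetic.
Sound (3): a remembered line, private to Dmitri — not present in the room, not audible to Ola, so meta-diegetic.
Sound (4): the music has an off-screen but real-world source and a character hears it, so diegetic.
(5) is non-diegetic: nothing in the playroom produces it and the characters don't hear it — pure soundtrack.
Non-diegetic: (1), (5) — that's 2.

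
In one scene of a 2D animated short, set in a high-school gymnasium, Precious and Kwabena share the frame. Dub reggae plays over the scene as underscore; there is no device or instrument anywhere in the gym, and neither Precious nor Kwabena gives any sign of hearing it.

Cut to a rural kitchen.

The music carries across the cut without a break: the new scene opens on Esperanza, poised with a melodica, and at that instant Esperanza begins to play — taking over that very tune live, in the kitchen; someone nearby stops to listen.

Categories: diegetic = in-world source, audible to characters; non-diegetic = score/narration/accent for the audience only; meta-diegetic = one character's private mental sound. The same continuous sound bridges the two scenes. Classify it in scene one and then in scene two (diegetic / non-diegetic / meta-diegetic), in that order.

non-diegetic, diegetic

Scene one: there's no in-world source anywhere and no character hears it — underscore for the audience only → non-diegetic.
Scene two: from the moment Esperanza starts playing, the tune is being performed on a melodica inside the story world and another character hears it → diegetic.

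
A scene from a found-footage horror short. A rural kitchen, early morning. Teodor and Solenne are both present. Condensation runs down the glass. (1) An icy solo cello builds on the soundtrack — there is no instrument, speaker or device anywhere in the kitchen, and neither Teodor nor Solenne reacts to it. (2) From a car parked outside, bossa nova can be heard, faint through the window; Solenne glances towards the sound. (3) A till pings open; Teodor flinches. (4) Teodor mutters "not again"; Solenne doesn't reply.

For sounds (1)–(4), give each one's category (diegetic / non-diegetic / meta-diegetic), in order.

non-diegetic, diegetic, diegetic, diegetic

(1) it has no source in the story world and no character can hear it — it's underscore → non-diegetic.
Sound (2): it's coming from a car parked outside — a location within the story world — and Solenne reacts, so diegetic.
(3) a till is a real object/event in the scene's world → diegetic.
(4) spoken by a character present in the story world → diegetic.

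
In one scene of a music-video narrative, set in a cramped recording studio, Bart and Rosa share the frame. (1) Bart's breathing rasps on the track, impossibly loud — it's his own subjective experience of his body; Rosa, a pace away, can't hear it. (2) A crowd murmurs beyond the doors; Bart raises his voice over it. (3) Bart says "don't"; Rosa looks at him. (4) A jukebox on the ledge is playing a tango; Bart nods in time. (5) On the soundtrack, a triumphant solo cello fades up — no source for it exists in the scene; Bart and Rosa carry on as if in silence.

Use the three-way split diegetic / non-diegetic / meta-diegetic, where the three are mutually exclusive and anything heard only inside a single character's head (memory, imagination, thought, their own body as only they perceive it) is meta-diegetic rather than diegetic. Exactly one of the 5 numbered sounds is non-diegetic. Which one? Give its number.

5

Sound (1): a subjective body sound — Bart's private perception, inaudible to Rosa, so meta-diegetic.
Sound (2): ambient/room sound belonging to the story's physical space, so diegetic.
Sound (3): on-screen dialogue — Bart speaks and Rosa is there to hear, so diegetic.
(4) the music comes from an on-screen device that Bart responds to → diegetic.
(5) score with no on-screen or off-screen source; it exists for the audience alone → non-diegetic.
Only (5) is non-diegetic.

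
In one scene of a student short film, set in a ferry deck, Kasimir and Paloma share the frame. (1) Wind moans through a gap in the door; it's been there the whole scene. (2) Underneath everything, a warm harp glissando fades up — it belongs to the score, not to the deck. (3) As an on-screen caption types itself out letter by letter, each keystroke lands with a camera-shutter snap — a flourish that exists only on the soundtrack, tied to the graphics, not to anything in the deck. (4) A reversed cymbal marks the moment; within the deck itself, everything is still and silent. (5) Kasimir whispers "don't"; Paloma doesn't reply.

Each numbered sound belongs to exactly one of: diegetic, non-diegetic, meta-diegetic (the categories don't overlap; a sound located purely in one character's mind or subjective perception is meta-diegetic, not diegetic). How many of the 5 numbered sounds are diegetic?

(1) ambient/room sound belonging to the story's physical space → diegetic.
Sound (2): nothing in the deck produces it and the characters don't hear it — pure soundtrack, so non-diegetic.
Sound (3): sound married to a title/caption — outside the diegesis by definition, so non-diegetic.
(4) an editorial stinger — it belongs to the cut, not the story world → non-diegetic.
Sound (5): on-screen dialogue — Kasimir speaks and Paloma is there to hear, so diegetic.
So 2 of the 5 are diegetic: (1), (5).

2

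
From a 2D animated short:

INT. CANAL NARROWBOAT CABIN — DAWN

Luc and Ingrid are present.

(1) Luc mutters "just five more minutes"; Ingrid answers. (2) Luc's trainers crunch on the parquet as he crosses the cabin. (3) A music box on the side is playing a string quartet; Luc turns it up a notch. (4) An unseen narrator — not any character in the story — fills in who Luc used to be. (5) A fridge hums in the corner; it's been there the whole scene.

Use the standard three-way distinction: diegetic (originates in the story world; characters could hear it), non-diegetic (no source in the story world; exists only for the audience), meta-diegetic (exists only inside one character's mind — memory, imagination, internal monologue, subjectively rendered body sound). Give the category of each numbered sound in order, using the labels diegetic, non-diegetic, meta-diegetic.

(1) is diegetic: on-screen dialogue — Luc speaks and Ingrid is there to hear.
Sound (2): it's the physical sound of Luc moving in the space, so diegetic.
(3) a music box is a physical source in the scene and Luc reacts to it → diegetic.
(4) commentary laid over the scene from outside the fiction → non-diegetic.
Sound (5): it's the actual ambient sound of the location, so diegetic.

diegetic, diegetic, diegetic, non-diegetic, diegetic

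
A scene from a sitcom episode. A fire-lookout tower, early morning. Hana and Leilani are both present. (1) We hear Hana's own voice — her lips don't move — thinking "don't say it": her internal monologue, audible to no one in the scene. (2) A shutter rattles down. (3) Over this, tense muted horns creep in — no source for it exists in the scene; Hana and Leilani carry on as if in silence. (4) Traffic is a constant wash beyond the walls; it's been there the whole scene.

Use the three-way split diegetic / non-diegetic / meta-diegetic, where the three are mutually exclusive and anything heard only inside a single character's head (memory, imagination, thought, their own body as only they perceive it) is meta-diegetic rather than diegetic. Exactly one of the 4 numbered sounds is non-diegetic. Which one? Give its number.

(1) is meta-diegetic: it's Hana's unspoken thought, heard only by the audience via her subjectivity.
(2) is diegetic: an in-world source (a shutter); characters could hear it.
(3) nothing in the cab produces it and the characters don't hear it — pure soundtrack → non-diegetic.
(4) traffic is part of the location's real environment → diegetic.
Only (3) is non-diegetic.

3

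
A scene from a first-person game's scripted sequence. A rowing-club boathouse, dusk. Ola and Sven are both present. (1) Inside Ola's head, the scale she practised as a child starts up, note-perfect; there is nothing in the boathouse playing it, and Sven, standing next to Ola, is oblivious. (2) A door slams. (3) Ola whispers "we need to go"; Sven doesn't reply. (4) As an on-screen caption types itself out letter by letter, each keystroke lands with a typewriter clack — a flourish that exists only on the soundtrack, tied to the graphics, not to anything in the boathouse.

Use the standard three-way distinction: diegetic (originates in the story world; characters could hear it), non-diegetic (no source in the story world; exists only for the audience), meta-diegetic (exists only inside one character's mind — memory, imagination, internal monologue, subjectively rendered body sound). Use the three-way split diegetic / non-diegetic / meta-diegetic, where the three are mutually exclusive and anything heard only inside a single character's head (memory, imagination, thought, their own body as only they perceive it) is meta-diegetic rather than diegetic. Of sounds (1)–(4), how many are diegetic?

2

Sound (1): the music is a memory playing inside Ola's mind alone; no real-world source, Sven can't hear it, so meta-diegetic.
(2) a door is a real object/event in the scene's world → diegetic.
Sound (3): on-screen dialogue — Ola speaks and Sven is there to hear, so diegetic.
(4) is non-diegetic: the caption isn't part of the story world, so neither is the sound tied to it.
Diegetic: (2), (3) — that's 2.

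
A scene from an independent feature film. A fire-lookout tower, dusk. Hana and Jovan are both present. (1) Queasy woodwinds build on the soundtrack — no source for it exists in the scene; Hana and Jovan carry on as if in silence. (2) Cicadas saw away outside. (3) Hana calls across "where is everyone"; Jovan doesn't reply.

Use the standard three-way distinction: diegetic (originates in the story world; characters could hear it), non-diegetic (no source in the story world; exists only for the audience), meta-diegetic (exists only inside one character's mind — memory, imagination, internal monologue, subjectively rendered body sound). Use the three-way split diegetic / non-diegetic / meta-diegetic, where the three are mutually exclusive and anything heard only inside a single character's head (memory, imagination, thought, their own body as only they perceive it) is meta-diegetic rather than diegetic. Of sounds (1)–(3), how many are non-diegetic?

1

(1) is non-diegetic: nothing in the cab produces it and the characters don't hear it — pure soundtrack.
(2) it's the actual ambient sound of the location → diegetic.
(3) on-screen dialogue — Hana speaks and Jovan is there to hear → diegetic.
Non-diegetic: (1) — that's 1.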